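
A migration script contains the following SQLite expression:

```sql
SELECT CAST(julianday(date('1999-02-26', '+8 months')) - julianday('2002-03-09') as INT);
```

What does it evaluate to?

Adding +8 months to 1999-02-26 gives 1999-10-26.
5 days remain in October 1999 after the 26th (31 − 26).
Full months from November 1999 through February 2002 contribute their day counts.
Then 9 days into March 2002.
Total: 5 + 30 + 31 + 31 + 29 + 31 + 30 + 31 + 30 + 31 + 31 + 30 + 31 + 30 + 31 + 31 + 28 + 31 + 30 + 31 + 30 + 31 + 31 + 30 + 31 + 30 + 31 + 31 + 28 + 9 = 865.
The subtraction is earlier − later, so the result is −865 → -865.

-865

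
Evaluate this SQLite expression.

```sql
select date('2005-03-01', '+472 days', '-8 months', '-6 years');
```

1999-10-16

Applying '+472 days' to 2005-03-01: counting 472 days forward gives 2006-06-16.
Adding -8 months to 2006-06-16 gives 2005-10-16.
Adding -6 years to 2005-10-16 gives 1999-10-16.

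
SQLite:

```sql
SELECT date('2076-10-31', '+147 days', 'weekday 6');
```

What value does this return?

2077-03-27

Applying '+147 days' to 2076-10-31: counting 147 days forward gives 2077-03-27.
`weekday 6` advances to the next Saturday; 2077-03-27 is already a Saturday, so it stays at 2077-03-27.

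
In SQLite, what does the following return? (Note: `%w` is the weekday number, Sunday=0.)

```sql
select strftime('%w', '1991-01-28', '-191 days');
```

First apply '-191 days': 1991-01-28 → 1990-07-21.
1990-07-21 is a Saturday; with Sunday=0 that is 6.

6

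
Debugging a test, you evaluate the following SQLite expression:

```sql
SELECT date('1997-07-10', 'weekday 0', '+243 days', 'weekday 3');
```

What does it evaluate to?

`weekday 0` advances to the next Sunday; 1997-07-10 is a Thursday, so it moves forward to 1997-07-13.
Applying '+243 days' to 1997-07-13: counting 243 days forward gives 1998-03-13.
`weekday 3` advances to the next Wednesday; 1998-03-13 is a Friday, so it moves forward to 1998-03-18.

1998-03-18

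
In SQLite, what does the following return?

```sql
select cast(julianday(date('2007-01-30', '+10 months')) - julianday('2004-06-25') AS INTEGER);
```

Adding +10 months to 2007-01-30 gives 2007-11-30.
5 days remain in June 2004 after the 25th (30 − 25).
Full months from July 2004 through October 2007 contribute their day counts.
Then 30 days into November 2007.
Total: 5 + 31 + 31 + 30 + 31 + 30 + 31 + 31 + 28 + 31 + 30 + 31 + 30 + 31 + 31 + 30 + 31 + 30 + 31 + 31 + 28 + 31 + 30 + 31 + 30 + 31 + 31 + 30 + 31 + 30 + 31 + 31 + 28 + 31 + 30 + 31 + 30 + 31 + 31 + 30 + 31 + 30 = 1253.

1253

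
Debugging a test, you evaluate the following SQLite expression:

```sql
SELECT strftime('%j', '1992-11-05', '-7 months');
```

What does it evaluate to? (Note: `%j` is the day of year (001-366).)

First apply '-7 months': 1992-11-05 → 1992-04-05.
Day-of-year for 1992-04-05: days since 1992-01-01 inclusive = 96, zero-padded to 096.

096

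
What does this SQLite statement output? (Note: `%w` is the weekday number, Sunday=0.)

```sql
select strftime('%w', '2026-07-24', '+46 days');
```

2

First apply '+46 days': 2026-07-24 → 2026-09-08.
2026-09-08 is a Tuesday; with Sunday=0 that is 2.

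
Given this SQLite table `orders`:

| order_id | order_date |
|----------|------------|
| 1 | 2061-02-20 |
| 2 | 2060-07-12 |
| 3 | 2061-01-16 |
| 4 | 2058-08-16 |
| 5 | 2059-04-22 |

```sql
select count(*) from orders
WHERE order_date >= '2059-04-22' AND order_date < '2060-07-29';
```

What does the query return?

2

Rows in [2059-04-22, 2060-07-29): 2060-07-12, 2059-04-22 → 2 rows.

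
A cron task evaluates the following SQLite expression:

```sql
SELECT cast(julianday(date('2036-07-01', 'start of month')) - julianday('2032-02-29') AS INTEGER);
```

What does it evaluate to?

`start of month` rewinds 2036-07-01 to 2036-07-01.
0 days remain in February 2032 after the 29th (29 − 29).
Full months from March 2032 through June 2036 contribute their day counts.
Then 1 day into July 2036.
Total: 0 + 31 + 30 + 31 + 30 + 31 + 31 + 30 + 31 + 30 + 31 + 31 + 28 + 31 + 30 + 31 + 30 + 31 + 31 + 30 + 31 + 30 + 31 + 31 + 28 + 31 + 30 + 31 + 30 + 31 + 31 + 30 + 31 + 30 + 31 + 31 + 28 + 31 + 30 + 31 + 30 + 31 + 31 + 30 + 31 + 30 + 31 + 31 + 29 + 31 + 30 + 31 + 30 + 1 = 1584.

1584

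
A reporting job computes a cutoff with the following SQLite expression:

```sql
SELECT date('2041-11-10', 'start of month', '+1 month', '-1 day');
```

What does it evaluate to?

2041-11-30

`start of month` rewinds 2041-11-10 to 2041-11-01.
Adding +1 month to 2041-11-01 gives 2041-12-01.
Going back 1 day from 2041-12-01 reaches 2041-11-30 (last day of November, 30 days).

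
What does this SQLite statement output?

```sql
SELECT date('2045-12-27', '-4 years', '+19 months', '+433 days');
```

Adding -4 years to 2045-12-27 gives 2041-12-27.
Adding +19 months to 2041-12-27 gives 2043-07-27.
Applying '+433 days' to 2043-07-27: counting 433 days forward gives 2044-10-02.

2044-10-02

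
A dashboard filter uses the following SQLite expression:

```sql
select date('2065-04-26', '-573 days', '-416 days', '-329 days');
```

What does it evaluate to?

Applying '-573 days' to 2065-04-26: counting 573 days back gives 2063-10-01.
Applying '-416 days' to 2063-10-01: counting 416 days back gives 2062-08-11.
Applying '-329 days' to 2062-08-11: counting 329 days back gives 2061-09-16.

2061-09-16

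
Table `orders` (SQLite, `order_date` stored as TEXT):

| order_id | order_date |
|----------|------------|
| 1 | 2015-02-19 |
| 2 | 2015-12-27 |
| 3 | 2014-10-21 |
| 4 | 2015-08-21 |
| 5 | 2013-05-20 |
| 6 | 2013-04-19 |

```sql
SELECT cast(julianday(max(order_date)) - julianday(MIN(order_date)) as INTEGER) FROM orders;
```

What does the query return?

MIN = 2013-04-19, MAX = 2015-12-27.
11 days remain in April 2013 after the 19th (30 − 19).
Full months from May 2013 through November 2015 contribute their day counts.
Then 27 days into December 2015.
Total: 11 + 31 + 30 + 31 + 31 + 30 + 31 + 30 + 31 + 31 + 28 + 31 + 30 + 31 + 30 + 31 + 31 + 30 + 31 + 30 + 31 + 31 + 28 + 31 + 30 + 31 + 30 + 31 + 31 + 30 + 31 + 30 + 27 = 982.

982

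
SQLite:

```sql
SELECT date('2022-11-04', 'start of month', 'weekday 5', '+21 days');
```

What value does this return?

`start of month` rewinds 2022-11-04 to 2022-11-01.
`weekday 5` advances to the next Friday; 2022-11-01 is a Tuesday, so it moves forward to 2022-11-04.
Advancing 21 more days within November lands on 2022-11-25.

2022-11-25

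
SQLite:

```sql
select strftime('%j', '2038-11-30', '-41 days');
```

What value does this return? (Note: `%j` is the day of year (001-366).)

293

First apply '-41 days': 2038-11-30 → 2038-10-20.
Day-of-year for 2038-10-20: days since 2038-01-01 inclusive = 293, zero-padded to 293.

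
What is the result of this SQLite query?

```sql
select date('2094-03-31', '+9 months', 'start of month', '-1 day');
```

Adding +9 months to 2094-03-31 gives 2094-12-31.
`start of month` rewinds 2094-12-31 to 2094-12-01.
Going back 1 day from 2094-12-01 reaches 2094-11-30 (last day of November, 30 days).

2094-11-30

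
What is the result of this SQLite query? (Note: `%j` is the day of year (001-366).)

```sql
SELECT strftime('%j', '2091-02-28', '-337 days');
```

First apply '-337 days': 2091-02-28 → 2090-03-28.
Day-of-year for 2090-03-28: days since 2090-01-01 inclusive = 87, zero-padded to 087.

087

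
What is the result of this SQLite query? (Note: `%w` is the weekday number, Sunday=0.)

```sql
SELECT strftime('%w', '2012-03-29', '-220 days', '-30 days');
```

First apply '-220 days', '-30 days': 2012-03-29 → 2011-07-23.
2011-07-23 is a Saturday; with Sunday=0 that is 6.

6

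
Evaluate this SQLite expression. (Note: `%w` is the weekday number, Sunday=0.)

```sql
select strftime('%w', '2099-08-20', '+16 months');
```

1

First apply '+16 months': 2099-08-20 → 2100-12-20.
2100-12-20 is a Monday; with Sunday=0 that is 1.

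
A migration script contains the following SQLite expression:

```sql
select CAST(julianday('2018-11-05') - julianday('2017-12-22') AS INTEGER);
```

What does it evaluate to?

318

9 days remain in December 2017 after the 22nd (31 − 22).
Full months from January 2018 through October 2018 contribute their day counts.
Then 5 days into November 2018.
Total: 9 + 31 + 28 + 31 + 30 + 31 + 30 + 31 + 31 + 30 + 31 + 5 = 318.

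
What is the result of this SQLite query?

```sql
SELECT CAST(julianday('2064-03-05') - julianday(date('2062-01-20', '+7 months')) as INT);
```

Adding +7 months to 2062-01-20 gives 2062-08-20.
11 days remain in August 2062 after the 20th (31 − 20).
Full months from September 2062 through February 2064 contribute their day counts.
Then 5 days into March 2064.
Total: 11 + 30 + 31 + 30 + 31 + 31 + 28 + 31 + 30 + 31 + 30 + 31 + 31 + 30 + 31 + 30 + 31 + 31 + 29 + 5 = 563.

563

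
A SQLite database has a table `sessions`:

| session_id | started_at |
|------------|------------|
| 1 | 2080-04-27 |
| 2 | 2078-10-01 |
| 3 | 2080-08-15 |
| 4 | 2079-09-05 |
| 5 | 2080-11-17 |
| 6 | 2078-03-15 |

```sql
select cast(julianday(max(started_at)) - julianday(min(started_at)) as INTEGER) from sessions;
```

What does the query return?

MIN = 2078-03-15, MAX = 2080-11-17.
16 days remain in March 2078 after the 15th (31 − 15).
Full months from April 2078 through October 2080 contribute their day counts.
Then 17 days into November 2080.
Total: 16 + 30 + 31 + 30 + 31 + 31 + 30 + 31 + 30 + 31 + 31 + 28 + 31 + 30 + 31 + 30 + 31 + 31 + 30 + 31 + 30 + 31 + 31 + 29 + 31 + 30 + 31 + 30 + 31 + 31 + 30 + 31 + 17 = 978.

978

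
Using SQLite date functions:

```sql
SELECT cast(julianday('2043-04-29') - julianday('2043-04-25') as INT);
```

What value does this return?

4

Both dates are in April 2043: 29 − 25 = 4.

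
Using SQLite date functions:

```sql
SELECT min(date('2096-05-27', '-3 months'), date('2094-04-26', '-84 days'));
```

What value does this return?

date('2096-05-27', '-3 months') → 2096-02-27.
date('2094-04-26', '-84 days') → 2094-02-01.
Earlier of the two is 2094-02-01.

2094-02-01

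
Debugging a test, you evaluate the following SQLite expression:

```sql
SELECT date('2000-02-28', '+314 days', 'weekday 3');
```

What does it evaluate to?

Applying '+314 days' to 2000-02-28: counting 314 days forward gives 2001-01-07.
`weekday 3` advances to the next Wednesday; 2001-01-07 is a Sunday, so it moves forward to 2001-01-10.

2001-01-10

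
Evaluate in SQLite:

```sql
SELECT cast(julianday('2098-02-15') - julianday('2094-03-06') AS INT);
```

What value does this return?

25 days remain in March 2094 after the 6th (31 − 6).
Full months from April 2094 through January 2098 contribute their day counts.
Then 15 days into February 2098.
Total: 25 + 30 + 31 + 30 + 31 + 31 + 30 + 31 + 30 + 31 + 31 + 28 + 31 + 30 + 31 + 30 + 31 + 31 + 30 + 31 + 30 + 31 + 31 + 29 + 31 + 30 + 31 + 30 + 31 + 31 + 30 + 31 + 30 + 31 + 31 + 28 + 31 + 30 + 31 + 30 + 31 + 31 + 30 + 31 + 30 + 31 + 31 + 15 = 1442.

1442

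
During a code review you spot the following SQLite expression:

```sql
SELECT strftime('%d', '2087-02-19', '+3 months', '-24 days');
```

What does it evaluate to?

First apply '+3 months', '-24 days': 2087-02-19 → 2087-04-25.
`%d` extracts the 2-digit day of month: 25.

25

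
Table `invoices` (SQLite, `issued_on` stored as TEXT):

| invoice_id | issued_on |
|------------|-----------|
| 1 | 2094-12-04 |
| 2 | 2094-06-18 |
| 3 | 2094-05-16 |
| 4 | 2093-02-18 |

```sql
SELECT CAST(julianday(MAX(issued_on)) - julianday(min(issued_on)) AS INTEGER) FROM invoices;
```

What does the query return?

654

MIN = 2093-02-18, MAX = 2094-12-04.
10 days remain in February 2093 after the 18th (28 − 18).
Full months from March 2093 through November 2094 contribute their day counts.
Then 4 days into December 2094.
Total: 10 + 31 + 30 + 31 + 30 + 31 + 31 + 30 + 31 + 30 + 31 + 31 + 28 + 31 + 30 + 31 + 30 + 31 + 31 + 30 + 31 + 30 + 4 = 654.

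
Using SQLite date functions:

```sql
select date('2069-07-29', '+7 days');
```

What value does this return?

2069-08-05

July 2069 has 31 days; 2 remain after the 29th, so 3 days reach 2069-08-01.
Advancing 4 more days within August lands on 2069-08-05.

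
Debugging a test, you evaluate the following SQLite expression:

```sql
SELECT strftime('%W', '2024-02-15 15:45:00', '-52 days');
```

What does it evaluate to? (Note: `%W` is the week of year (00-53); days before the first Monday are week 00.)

First apply '-52 days': 2024-02-15 15:45:00 → 2023-12-25 15:45:00.
2023-12-25 is a Monday. SQLite's %W counts Mondays since the year started; the result is 52.

52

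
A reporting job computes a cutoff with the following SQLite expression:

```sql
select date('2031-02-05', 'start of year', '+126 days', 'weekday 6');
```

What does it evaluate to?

2031-05-10

`start of year` rewinds 2031-02-05 to 2031-01-01.
Applying '+126 days' to 2031-01-01: counting 126 days forward gives 2031-05-07.
`weekday 6` advances to the next Saturday; 2031-05-07 is a Wednesday, so it moves forward to 2031-05-10.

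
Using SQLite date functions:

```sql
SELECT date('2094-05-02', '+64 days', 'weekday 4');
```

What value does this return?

2094-07-08

Applying '+64 days' to 2094-05-02: counting 64 days forward gives 2094-07-05.
`weekday 4` advances to the next Thursday; 2094-07-05 is a Monday, so it moves forward to 2094-07-08.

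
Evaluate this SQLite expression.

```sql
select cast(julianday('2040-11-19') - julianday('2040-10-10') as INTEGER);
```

21 days remain in October 2040 after the 10th (31 − 10).
Then 19 days into November 2040.
Total: 21 + 19 = 40.

40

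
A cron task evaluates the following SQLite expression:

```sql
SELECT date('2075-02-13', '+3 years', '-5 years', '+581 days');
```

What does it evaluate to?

Adding +3 years to 2075-02-13 gives 2078-02-13.
Adding -5 years to 2078-02-13 gives 2073-02-13.
Applying '+581 days' to 2073-02-13: counting 581 days forward gives 2074-09-17.

2074-09-17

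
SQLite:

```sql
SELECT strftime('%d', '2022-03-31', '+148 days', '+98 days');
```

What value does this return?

First apply '+148 days', '+98 days': 2022-03-31 → 2022-12-02.
`%d` extracts the 2-digit day of month: 02.

02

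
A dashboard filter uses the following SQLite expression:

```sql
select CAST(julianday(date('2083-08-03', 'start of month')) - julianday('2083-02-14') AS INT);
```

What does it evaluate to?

`start of month` rewinds 2083-08-03 to 2083-08-01.
14 days remain in February 2083 after the 14th (28 − 14).
March 2083: 31 days.
April 2083: 30 days.
May 2083: 31 days.
June 2083: 30 days.
July 2083: 31 days.
Then 1 day into August 2083.
Total: 14 + 31 + 30 + 31 + 30 + 31 + 1 = 168.

168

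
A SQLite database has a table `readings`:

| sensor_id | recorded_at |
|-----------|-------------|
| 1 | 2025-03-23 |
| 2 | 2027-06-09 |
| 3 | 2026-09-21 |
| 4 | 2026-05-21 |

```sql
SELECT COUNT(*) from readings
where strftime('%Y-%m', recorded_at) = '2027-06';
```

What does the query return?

Rows with year-month 2027-06: 2027-06-09 → 1.

1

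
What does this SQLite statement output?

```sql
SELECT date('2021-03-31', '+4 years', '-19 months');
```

Adding +4 years to 2021-03-31 gives 2025-03-31.
Adding -19 months to 2025-03-31 gives 2023-08-31.

2023-08-31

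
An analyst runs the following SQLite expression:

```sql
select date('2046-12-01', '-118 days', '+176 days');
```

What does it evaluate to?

Applying '-118 days' to 2046-12-01: counting 118 days back gives 2046-08-05.
Applying '+176 days' to 2046-08-05: counting 176 days forward gives 2047-01-28.

2047-01-28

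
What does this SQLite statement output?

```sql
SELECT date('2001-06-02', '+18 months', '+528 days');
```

2004-05-13

Adding +18 months to 2001-06-02 gives 2002-12-02.
Applying '+528 days' to 2002-12-02: counting 528 days forward gives 2004-05-13.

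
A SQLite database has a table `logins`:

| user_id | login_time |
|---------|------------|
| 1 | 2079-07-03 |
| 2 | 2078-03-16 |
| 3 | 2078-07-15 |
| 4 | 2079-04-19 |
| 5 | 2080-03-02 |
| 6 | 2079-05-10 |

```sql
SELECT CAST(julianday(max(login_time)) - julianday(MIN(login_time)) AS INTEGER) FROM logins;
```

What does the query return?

MIN = 2078-03-16, MAX = 2080-03-02.
15 days remain in March 2078 after the 16th (31 − 16).
Full months from April 2078 through February 2080 contribute their day counts.
Then 2 days into March 2080.
Total: 15 + 30 + 31 + 30 + 31 + 31 + 30 + 31 + 30 + 31 + 31 + 28 + 31 + 30 + 31 + 30 + 31 + 31 + 30 + 31 + 30 + 31 + 31 + 29 + 2 = 717.

717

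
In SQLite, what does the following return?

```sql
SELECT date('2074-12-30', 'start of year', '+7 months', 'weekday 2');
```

`start of year` rewinds 2074-12-30 to 2074-01-01.
Adding +7 months to 2074-01-01 gives 2074-08-01.
`weekday 2` advances to the next Tuesday; 2074-08-01 is a Wednesday, so it moves forward to 2074-08-07.

2074-08-07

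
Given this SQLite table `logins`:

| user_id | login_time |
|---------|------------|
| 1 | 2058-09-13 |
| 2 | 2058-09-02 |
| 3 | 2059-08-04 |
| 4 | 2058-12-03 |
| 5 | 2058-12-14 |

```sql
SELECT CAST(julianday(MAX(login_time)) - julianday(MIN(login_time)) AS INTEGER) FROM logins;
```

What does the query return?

MIN = 2058-09-02, MAX = 2059-08-04.
28 days remain in September 2058 after the 2nd (30 − 2).
Full months from October 2058 through July 2059 contribute their day counts.
Then 4 days into August 2059.
Total: 28 + 31 + 30 + 31 + 31 + 28 + 31 + 30 + 31 + 30 + 31 + 4 = 336.

336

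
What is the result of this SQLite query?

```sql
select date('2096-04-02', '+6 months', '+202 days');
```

2097-04-22

Adding +6 months to 2096-04-02 gives 2096-10-02.
Applying '+202 days' to 2096-10-02: counting 202 days forward gives 2097-04-22.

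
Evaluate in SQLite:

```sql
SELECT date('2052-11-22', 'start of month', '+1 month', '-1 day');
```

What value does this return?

`start of month` rewinds 2052-11-22 to 2052-11-01.
Adding +1 month to 2052-11-01 gives 2052-12-01.
Going back 1 day from 2052-12-01 reaches 2052-11-30 (last day of November, 30 days).

2052-11-30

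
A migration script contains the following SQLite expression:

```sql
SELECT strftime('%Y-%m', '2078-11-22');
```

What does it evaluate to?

`%Y-%m` extracts the year-month: 2078-11.

2078-11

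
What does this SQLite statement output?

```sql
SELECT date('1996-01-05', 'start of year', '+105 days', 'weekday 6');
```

`start of year` rewinds 1996-01-05 to 1996-01-01.
Applying '+105 days' to 1996-01-01: counting 105 days forward gives 1996-04-15.
`weekday 6` advances to the next Saturday; 1996-04-15 is a Monday, so it moves forward to 1996-04-20.

1996-04-20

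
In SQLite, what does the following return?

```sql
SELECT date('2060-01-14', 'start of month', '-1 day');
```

2059-12-31

`start of month` rewinds 2060-01-14 to 2060-01-01.
Going back 1 day from 2060-01-01 reaches 2059-12-31 (last day of December, 31 days).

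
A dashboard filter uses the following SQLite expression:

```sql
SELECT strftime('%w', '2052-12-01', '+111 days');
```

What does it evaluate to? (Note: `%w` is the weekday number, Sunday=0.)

First apply '+111 days': 2052-12-01 → 2053-03-22.
2053-03-22 is a Saturday; with Sunday=0 that is 6.

6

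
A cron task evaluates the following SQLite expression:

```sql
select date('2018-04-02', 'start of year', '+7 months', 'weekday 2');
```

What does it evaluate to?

`start of year` rewinds 2018-04-02 to 2018-01-01.
Adding +7 months to 2018-01-01 gives 2018-08-01.
`weekday 2` advances to the next Tuesday; 2018-08-01 is a Wednesday, so it moves forward to 2018-08-07.

2018-08-07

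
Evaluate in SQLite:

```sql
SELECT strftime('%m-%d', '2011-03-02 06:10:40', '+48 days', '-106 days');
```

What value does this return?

First apply '+48 days', '-106 days': 2011-03-02 06:10:40 → 2011-01-03 06:10:40.
`%m-%d` extracts the month-day: 01-03.

01-03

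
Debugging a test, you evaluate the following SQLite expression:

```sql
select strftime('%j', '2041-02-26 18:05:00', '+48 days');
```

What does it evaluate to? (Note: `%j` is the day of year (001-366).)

First apply '+48 days': 2041-02-26 18:05:00 → 2041-04-15 18:05:00.
Day-of-year for 2041-04-15: days since 2041-01-01 inclusive = 105, zero-padded to 105.

105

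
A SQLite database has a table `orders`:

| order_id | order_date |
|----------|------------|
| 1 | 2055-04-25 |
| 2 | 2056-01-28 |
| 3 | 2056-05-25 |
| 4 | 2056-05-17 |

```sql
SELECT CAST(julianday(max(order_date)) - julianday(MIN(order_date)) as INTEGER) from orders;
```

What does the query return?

MIN = 2055-04-25, MAX = 2056-05-25.
5 days remain in April 2055 after the 25th (30 − 25).
Full months from May 2055 through April 2056 contribute their day counts.
Then 25 days into May 2056.
Total: 5 + 31 + 30 + 31 + 31 + 30 + 31 + 30 + 31 + 31 + 29 + 31 + 30 + 25 = 396.

396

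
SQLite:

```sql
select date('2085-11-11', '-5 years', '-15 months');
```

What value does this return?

Adding -5 years to 2085-11-11 gives 2080-11-11.
Adding -15 months to 2080-11-11 gives 2079-08-11.

2079-08-11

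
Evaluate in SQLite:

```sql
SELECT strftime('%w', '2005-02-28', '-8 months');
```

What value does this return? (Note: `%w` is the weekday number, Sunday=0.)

First apply '-8 months': 2005-02-28 → 2004-06-28.
2004-06-28 is a Monday; with Sunday=0 that is 1.

1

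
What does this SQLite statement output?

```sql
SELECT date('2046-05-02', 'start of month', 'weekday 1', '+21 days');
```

2046-05-28

`start of month` rewinds 2046-05-02 to 2046-05-01.
`weekday 1` advances to the next Monday; 2046-05-01 is a Tuesday, so it moves forward to 2046-05-07.
Advancing 21 more days within May lands on 2046-05-28.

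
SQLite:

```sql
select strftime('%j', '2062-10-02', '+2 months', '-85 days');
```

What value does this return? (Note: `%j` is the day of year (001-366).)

First apply '+2 months', '-85 days': 2062-10-02 → 2062-09-08.
Day-of-year for 2062-09-08: days since 2062-01-01 inclusive = 251, zero-padded to 251.

251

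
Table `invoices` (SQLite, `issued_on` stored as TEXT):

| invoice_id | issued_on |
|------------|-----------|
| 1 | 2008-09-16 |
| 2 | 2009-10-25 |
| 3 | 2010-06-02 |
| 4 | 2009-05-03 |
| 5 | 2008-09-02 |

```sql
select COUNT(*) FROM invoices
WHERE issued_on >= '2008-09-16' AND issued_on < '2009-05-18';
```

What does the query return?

2

Rows in [2008-09-16, 2009-05-18): 2008-09-16, 2009-05-03 → 2 rows.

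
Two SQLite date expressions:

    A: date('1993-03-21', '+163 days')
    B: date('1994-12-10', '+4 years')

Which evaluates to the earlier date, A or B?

A = 1993-08-31.
B = 1998-12-10.
A is earlier.

A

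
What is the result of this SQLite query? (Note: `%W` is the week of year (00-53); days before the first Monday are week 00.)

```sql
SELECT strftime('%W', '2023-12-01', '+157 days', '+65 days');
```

28

First apply '+157 days', '+65 days': 2023-12-01 → 2024-07-10.
2024-07-10 is a Wednesday. SQLite's %W counts Mondays since the year started; the result is 28.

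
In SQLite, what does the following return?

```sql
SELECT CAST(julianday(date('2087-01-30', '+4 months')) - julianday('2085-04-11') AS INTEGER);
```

Adding +4 months to 2087-01-30 gives 2087-05-30.
19 days remain in April 2085 after the 11th (30 − 11).
Full months from May 2085 through April 2087 contribute their day counts.
Then 30 days into May 2087.
Total: 19 + 31 + 30 + 31 + 31 + 30 + 31 + 30 + 31 + 31 + 28 + 31 + 30 + 31 + 30 + 31 + 31 + 30 + 31 + 30 + 31 + 31 + 28 + 31 + 30 + 30 = 779.

779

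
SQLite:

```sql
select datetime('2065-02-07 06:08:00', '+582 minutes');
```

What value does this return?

2065-02-07 15:50:00

582 minutes = 9h 42m; +582 minutes from 2065-02-07 06:08:00 is 2065-02-07 15:50:00.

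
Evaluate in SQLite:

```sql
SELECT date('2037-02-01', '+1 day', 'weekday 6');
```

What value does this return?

Advancing 1 more day within February lands on 2037-02-02.
`weekday 6` advances to the next Saturday; 2037-02-02 is a Monday, so it moves forward to 2037-02-07.

2037-02-07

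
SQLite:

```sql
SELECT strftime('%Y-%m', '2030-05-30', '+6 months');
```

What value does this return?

First apply '+6 months': 2030-05-30 → 2030-11-30.
`%Y-%m` extracts the year-month: 2030-11.

2030-11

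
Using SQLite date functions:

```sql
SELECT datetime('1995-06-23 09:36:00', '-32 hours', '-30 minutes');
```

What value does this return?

-32 hours from 1995-06-23 09:36:00 is 1995-06-22 01:36:00 (crosses midnight).
-30 minutes from 1995-06-22 01:36:00 is 1995-06-22 01:06:00.

1995-06-22 01:06:00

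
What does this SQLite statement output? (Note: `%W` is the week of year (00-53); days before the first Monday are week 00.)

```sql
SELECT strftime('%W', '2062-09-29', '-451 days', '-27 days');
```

First apply '-451 days', '-27 days': 2062-09-29 → 2061-06-08.
2061-06-08 is a Wednesday. SQLite's %W counts Mondays since the year started; the result is 23.

23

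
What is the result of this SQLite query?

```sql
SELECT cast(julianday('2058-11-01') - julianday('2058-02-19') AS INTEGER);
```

9 days remain in February 2058 after the 19th (28 − 19).
Full months from March 2058 through October 2058 contribute their day counts.
Then 1 day into November 2058.
Total: 9 + 31 + 30 + 31 + 30 + 31 + 31 + 30 + 31 + 1 = 255.

255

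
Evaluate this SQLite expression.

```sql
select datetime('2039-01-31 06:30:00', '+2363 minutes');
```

2039-02-01 21:53:00

2363 minutes = 39h 23m; +2363 minutes from 2039-01-31 06:30:00 is 2039-02-01 21:53:00 (crosses midnight).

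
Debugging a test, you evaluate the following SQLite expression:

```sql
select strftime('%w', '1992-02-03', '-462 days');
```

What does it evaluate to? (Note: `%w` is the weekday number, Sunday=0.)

1

First apply '-462 days': 1992-02-03 → 1990-10-29.
1990-10-29 is a Monday; with Sunday=0 that is 1.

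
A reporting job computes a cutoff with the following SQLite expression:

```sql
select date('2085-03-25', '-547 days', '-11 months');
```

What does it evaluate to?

2082-10-25

Applying '-547 days' to 2085-03-25: counting 547 days back gives 2083-09-25.
Adding -11 months to 2083-09-25 gives 2082-10-25.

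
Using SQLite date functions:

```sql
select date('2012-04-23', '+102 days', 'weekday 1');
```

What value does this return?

Applying '+102 days' to 2012-04-23: counting 102 days forward gives 2012-08-03.
`weekday 1` advances to the next Monday; 2012-08-03 is a Friday, so it moves forward to 2012-08-06.

2012-08-06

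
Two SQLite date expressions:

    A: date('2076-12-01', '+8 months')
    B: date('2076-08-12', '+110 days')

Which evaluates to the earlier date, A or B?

B

A = 2077-08-01.
B = 2076-11-30.
B is earlier.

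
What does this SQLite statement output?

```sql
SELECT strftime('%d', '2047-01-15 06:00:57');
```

15

`%d` extracts the 2-digit day of month: 15.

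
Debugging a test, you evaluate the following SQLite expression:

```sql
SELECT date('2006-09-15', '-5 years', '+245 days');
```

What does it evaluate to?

2002-05-18

Adding -5 years to 2006-09-15 gives 2001-09-15.
Applying '+245 days' to 2001-09-15: counting 245 days forward gives 2002-05-18.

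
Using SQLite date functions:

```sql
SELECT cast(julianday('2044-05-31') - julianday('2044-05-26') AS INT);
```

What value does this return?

Both dates are in May 2044: 31 − 26 = 5.

5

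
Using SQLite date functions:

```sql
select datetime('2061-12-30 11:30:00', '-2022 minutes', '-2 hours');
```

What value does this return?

2022 minutes = 33h 42m; -2022 minutes from 2061-12-30 11:30:00 is 2061-12-29 01:48:00 (crosses midnight).
-2 hours from 2061-12-29 01:48:00 is 2061-12-28 23:48:00 (crosses midnight).

2061-12-28 23:48:00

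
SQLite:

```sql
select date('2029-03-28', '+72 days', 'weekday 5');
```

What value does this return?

2029-06-08

Applying '+72 days' to 2029-03-28: counting 72 days forward gives 2029-06-08.
`weekday 5` advances to the next Friday; 2029-06-08 is already a Friday, so it stays at 2029-06-08.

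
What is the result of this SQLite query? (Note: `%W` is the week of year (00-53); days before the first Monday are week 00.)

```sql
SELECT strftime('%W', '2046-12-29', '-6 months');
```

26

First apply '-6 months': 2046-12-29 → 2046-06-29.
2046-06-29 is a Friday. SQLite's %W counts Mondays since the year started; the result is 26.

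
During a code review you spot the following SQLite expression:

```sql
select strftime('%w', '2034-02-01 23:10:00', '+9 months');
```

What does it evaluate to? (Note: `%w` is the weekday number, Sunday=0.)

First apply '+9 months': 2034-02-01 23:10:00 → 2034-11-01 23:10:00.
2034-11-01 is a Wednesday; with Sunday=0 that is 3.

3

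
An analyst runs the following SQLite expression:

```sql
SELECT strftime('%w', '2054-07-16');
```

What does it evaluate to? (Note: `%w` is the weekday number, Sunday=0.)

4

2054-07-16 is a Thursday; with Sunday=0 that is 4.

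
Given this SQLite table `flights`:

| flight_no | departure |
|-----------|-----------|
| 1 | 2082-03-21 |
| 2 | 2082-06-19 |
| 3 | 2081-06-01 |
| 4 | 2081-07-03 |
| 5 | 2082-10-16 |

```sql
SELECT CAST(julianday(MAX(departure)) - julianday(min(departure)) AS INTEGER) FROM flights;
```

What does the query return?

502

MIN = 2081-06-01, MAX = 2082-10-16.
29 days remain in June 2081 after the 1st (30 − 1).
Full months from July 2081 through September 2082 contribute their day counts.
Then 16 days into October 2082.
Total: 29 + 31 + 31 + 30 + 31 + 30 + 31 + 31 + 28 + 31 + 30 + 31 + 30 + 31 + 31 + 30 + 16 = 502.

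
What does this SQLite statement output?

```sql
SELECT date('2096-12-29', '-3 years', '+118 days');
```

2094-04-26

Adding -3 years to 2096-12-29 gives 2093-12-29.
Applying '+118 days' to 2093-12-29: counting 118 days forward gives 2094-04-26.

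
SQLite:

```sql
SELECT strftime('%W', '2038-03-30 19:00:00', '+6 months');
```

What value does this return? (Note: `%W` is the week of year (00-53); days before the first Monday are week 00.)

First apply '+6 months': 2038-03-30 19:00:00 → 2038-09-30 19:00:00.
2038-09-30 is a Thursday. SQLite's %W counts Mondays since the year started; the result is 39.

39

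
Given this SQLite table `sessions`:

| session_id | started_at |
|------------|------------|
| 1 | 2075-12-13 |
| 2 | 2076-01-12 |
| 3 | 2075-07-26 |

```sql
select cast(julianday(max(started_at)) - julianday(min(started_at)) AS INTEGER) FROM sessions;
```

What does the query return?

170

MIN = 2075-07-26, MAX = 2076-01-12.
5 days remain in July 2075 after the 26th (31 − 26).
August 2075: 31 days.
September 2075: 30 days.
October 2075: 31 days.
November 2075: 30 days.
December 2075: 31 days.
Then 12 days into January 2076.
Total: 5 + 31 + 30 + 31 + 30 + 31 + 12 = 170.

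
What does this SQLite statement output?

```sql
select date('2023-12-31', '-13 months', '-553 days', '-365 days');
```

2020-05-27

Adding -13 months to 2023-12-31 targets 2022-11-31. November 2022 has only 30 days, so SQLite normalizes the 1-day overflow forward to 2022-12-01.
Applying '-553 days' to 2022-12-01: counting 553 days back gives 2021-05-27.
Applying '-365 days' to 2021-05-27: counting 365 days back gives 2020-05-27.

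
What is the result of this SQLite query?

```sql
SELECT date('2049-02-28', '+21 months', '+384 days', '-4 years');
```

Adding +21 months to 2049-02-28 gives 2050-11-28.
Applying '+384 days' to 2050-11-28: counting 384 days forward gives 2051-12-17.
Adding -4 years to 2051-12-17 gives 2047-12-17.

2047-12-17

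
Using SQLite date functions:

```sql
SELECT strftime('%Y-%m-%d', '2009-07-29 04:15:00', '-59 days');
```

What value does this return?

First apply '-59 days': 2009-07-29 04:15:00 → 2009-05-31 04:15:00.
`%Y-%m-%d` extracts the ISO date: 2009-05-31.

2009-05-31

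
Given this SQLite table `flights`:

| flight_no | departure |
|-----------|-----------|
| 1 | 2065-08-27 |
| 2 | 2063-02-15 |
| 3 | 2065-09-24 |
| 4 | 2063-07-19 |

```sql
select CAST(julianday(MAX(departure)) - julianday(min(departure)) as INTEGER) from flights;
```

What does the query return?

952

MIN = 2063-02-15, MAX = 2065-09-24.
13 days remain in February 2063 after the 15th (28 − 15).
Full months from March 2063 through August 2065 contribute their day counts.
Then 24 days into September 2065.
Total: 13 + 31 + 30 + 31 + 30 + 31 + 31 + 30 + 31 + 30 + 31 + 31 + 29 + 31 + 30 + 31 + 30 + 31 + 31 + 30 + 31 + 30 + 31 + 31 + 28 + 31 + 30 + 31 + 30 + 31 + 31 + 24 = 952.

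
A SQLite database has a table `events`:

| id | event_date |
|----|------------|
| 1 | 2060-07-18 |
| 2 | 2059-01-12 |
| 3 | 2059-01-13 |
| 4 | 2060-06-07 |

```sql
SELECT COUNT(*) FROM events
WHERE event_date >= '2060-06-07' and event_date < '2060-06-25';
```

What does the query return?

1

Rows in [2060-06-07, 2060-06-25): 2060-06-07 → 1 row.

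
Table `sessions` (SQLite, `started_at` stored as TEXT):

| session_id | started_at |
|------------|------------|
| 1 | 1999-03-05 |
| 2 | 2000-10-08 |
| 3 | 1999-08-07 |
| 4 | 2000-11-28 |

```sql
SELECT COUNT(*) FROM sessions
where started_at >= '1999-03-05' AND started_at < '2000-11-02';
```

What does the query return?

3

Rows in [1999-03-05, 2000-11-02): 1999-03-05, 2000-10-08, 1999-08-07 → 3 rows.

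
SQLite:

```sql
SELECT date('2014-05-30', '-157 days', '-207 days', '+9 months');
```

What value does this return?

2014-03-03

Applying '-157 days' to 2014-05-30: counting 157 days back gives 2013-12-24.
Applying '-207 days' to 2013-12-24: counting 207 days back gives 2013-05-31.
Adding +9 months to 2013-05-31 targets 2014-02-31. February 2014 has only 28 days, so SQLite normalizes the 3-day overflow forward to 2014-03-03.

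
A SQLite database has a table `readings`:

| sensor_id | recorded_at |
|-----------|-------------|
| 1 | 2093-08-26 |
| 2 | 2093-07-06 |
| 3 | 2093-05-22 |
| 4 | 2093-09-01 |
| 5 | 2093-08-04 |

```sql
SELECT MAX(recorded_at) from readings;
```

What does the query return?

MAX over {2093-05-22, 2093-07-06, 2093-08-04, 2093-08-26, 2093-09-01}.

2093-09-01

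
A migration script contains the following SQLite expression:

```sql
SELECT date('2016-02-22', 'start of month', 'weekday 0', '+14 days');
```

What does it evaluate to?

`start of month` rewinds 2016-02-22 to 2016-02-01.
`weekday 0` advances to the next Sunday; 2016-02-01 is a Monday, so it moves forward to 2016-02-07.
Advancing 14 more days within February lands on 2016-02-21.

2016-02-21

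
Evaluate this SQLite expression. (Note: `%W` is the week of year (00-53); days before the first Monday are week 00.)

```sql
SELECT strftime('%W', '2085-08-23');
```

34

2085-08-23 is a Thursday. SQLite's %W counts Mondays since the year started; the result is 34.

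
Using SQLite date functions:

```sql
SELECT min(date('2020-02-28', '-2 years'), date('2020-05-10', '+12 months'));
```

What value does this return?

date('2020-02-28', '-2 years') → 2018-02-28.
date('2020-05-10', '+12 months') → 2021-05-10.
Earlier of the two is 2018-02-28.

2018-02-28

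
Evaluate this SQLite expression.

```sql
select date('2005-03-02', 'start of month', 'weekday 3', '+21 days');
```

`start of month` rewinds 2005-03-02 to 2005-03-01.
`weekday 3` advances to the next Wednesday; 2005-03-01 is a Tuesday, so it moves forward to 2005-03-02.
Advancing 21 more days within March lands on 2005-03-23.

2005-03-23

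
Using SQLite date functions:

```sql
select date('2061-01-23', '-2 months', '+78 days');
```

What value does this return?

2061-02-09

Adding -2 months to 2061-01-23 gives 2060-11-23.
Applying '+78 days' to 2060-11-23: counting 78 days forward gives 2061-02-09.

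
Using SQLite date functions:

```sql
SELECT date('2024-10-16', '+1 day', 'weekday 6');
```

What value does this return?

Advancing 1 more day within October lands on 2024-10-17.
`weekday 6` advances to the next Saturday; 2024-10-17 is a Thursday, so it moves forward to 2024-10-19.

2024-10-19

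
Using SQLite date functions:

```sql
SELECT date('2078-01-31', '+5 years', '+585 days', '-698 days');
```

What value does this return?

2082-10-10

Adding +5 years to 2078-01-31 gives 2083-01-31.
Applying '+585 days' to 2083-01-31: counting 585 days forward gives 2084-09-07.
Applying '-698 days' to 2084-09-07: counting 698 days back gives 2082-10-10.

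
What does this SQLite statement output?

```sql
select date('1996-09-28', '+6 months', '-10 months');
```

1996-05-28

Adding +6 months to 1996-09-28 gives 1997-03-28.
Adding -10 months to 1997-03-28 gives 1996-05-28.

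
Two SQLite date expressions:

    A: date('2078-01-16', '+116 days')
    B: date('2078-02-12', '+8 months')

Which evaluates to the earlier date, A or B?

A

A = 2078-05-12.
B = 2078-10-12.
A is earlier.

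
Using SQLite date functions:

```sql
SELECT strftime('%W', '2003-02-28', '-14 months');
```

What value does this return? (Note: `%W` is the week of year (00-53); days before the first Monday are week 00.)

First apply '-14 months': 2003-02-28 → 2001-12-28.
2001-12-28 is a Friday. SQLite's %W counts Mondays since the year started; the result is 52.

52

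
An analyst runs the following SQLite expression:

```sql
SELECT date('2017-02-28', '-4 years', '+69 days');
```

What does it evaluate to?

Adding -4 years to 2017-02-28 gives 2013-02-28.
Applying '+69 days' to 2013-02-28: counting 69 days forward gives 2013-05-08.

2013-05-08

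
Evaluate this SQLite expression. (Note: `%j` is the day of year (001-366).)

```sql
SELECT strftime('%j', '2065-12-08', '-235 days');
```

First apply '-235 days': 2065-12-08 → 2065-04-17.
Day-of-year for 2065-04-17: days since 2065-01-01 inclusive = 107, zero-padded to 107.

107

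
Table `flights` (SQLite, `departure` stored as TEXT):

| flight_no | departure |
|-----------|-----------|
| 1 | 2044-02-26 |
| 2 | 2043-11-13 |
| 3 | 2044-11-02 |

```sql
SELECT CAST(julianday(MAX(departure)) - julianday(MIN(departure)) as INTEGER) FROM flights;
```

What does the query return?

MIN = 2043-11-13, MAX = 2044-11-02.
17 days remain in November 2043 after the 13th (30 − 13).
Full months from December 2043 through October 2044 contribute their day counts.
Then 2 days into November 2044.
Total: 17 + 31 + 31 + 29 + 31 + 30 + 31 + 30 + 31 + 31 + 30 + 31 + 2 = 355.

355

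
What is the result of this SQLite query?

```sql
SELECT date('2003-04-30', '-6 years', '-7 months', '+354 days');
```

Adding -6 years to 2003-04-30 gives 1997-04-30.
Adding -7 months to 1997-04-30 gives 1996-09-30.
Applying '+354 days' to 1996-09-30: counting 354 days forward gives 1997-09-19.

1997-09-19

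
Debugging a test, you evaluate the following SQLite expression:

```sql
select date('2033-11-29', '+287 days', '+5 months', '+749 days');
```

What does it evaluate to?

2037-03-02

Applying '+287 days' to 2033-11-29: counting 287 days forward gives 2034-09-12.
Adding +5 months to 2034-09-12 gives 2035-02-12.
Applying '+749 days' to 2035-02-12: counting 749 days forward gives 2037-03-02.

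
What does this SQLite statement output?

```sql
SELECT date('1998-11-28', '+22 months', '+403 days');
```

Adding +22 months to 1998-11-28 gives 2000-09-28.
Applying '+403 days' to 2000-09-28: counting 403 days forward gives 2001-11-05.

2001-11-05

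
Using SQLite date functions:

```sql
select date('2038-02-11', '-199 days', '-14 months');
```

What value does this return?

2036-05-27

Applying '-199 days' to 2038-02-11: counting 199 days back gives 2037-07-27.
Adding -14 months to 2037-07-27 gives 2036-05-27.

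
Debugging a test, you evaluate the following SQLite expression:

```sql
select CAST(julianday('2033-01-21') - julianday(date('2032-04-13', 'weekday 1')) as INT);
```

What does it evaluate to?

277

`weekday 1` advances to the next Monday; 2032-04-13 is a Tuesday, so it moves forward to 2032-04-19.
11 days remain in April 2032 after the 19th (30 − 19).
Full months from May 2032 through December 2032 contribute their day counts.
Then 21 days into January 2033.
Total: 11 + 31 + 30 + 31 + 31 + 30 + 31 + 30 + 31 + 21 = 277.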